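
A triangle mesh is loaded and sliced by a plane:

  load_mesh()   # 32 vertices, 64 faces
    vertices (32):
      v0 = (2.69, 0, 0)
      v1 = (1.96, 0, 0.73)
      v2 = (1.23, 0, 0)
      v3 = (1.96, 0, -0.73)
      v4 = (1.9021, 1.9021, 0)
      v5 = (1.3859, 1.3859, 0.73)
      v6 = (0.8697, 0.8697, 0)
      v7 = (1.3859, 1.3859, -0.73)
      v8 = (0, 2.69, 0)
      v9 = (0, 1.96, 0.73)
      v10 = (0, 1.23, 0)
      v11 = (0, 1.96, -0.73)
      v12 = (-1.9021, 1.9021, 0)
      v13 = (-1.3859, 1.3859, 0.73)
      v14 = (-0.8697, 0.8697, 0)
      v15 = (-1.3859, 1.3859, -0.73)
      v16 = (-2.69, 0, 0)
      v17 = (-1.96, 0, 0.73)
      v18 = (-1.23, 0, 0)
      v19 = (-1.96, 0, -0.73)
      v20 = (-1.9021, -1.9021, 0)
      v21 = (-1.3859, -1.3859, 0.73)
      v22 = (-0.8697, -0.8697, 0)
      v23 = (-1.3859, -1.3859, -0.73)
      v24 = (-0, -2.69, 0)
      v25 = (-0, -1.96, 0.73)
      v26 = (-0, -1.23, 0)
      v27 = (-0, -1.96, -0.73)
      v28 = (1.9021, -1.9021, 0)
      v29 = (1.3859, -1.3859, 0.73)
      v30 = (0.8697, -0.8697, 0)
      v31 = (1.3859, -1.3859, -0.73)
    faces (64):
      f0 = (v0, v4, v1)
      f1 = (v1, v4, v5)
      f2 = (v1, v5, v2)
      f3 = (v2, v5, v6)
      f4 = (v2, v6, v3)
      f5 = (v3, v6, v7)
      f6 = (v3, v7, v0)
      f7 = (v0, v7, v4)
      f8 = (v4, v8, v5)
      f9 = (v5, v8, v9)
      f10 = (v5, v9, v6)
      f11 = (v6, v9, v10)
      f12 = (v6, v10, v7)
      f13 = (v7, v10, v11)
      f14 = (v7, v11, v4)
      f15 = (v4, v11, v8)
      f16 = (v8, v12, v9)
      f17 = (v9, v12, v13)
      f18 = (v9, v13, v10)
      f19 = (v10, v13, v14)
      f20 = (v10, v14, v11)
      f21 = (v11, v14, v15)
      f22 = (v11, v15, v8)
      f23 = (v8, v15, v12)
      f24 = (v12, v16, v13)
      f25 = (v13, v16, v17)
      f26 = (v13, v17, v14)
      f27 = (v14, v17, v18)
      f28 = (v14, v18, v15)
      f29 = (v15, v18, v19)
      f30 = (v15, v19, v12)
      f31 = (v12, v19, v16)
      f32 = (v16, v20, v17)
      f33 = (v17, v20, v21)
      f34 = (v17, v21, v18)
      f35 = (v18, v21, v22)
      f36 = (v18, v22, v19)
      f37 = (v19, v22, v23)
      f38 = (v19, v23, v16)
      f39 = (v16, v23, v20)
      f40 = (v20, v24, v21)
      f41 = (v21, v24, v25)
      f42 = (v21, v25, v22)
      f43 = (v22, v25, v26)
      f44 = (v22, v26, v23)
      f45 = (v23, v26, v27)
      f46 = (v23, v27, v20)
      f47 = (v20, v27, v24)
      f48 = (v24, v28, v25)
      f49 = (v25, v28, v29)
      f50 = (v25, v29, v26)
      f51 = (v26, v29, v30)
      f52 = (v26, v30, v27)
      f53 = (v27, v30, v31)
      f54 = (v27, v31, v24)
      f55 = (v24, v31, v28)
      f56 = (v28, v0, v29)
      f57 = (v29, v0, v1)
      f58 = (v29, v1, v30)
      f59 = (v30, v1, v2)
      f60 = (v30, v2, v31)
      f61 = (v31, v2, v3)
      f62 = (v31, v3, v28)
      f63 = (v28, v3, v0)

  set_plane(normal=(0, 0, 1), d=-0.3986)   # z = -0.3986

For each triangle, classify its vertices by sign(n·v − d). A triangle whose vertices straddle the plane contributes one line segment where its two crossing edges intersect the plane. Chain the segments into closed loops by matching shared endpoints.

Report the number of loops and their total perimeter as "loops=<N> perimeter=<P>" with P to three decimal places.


loops=2 perimeter=24.002

Straddling triangles (32 of 64):
  (v2,v6,v3) [++-] → (1.46503, 0.39482, -0.3986)–(1.6286, 0, -0.3986)  len=0.4274
  (v3,v6,v7) [-+-] → (1.46503, 0.39482, -0.3986)–(1.15156, 1.15156, -0.3986)  len=0.8191
  (v3,v7,v0) [--+] → (1.97793, 0.756739, -0.3986)–(2.2914, 0, -0.3986)  len=0.8191
  (v0,v7,v4) [+-+] → (1.97793, 0.756739, -0.3986)–(1.62024, 1.62024, -0.3986)  len=0.9347
  (v6,v10,v7) [++-] → (0.756739, 1.31513, -0.3986)–(1.15156, 1.15156, -0.3986)  len=0.4274
  (v7,v10,v11) [-+-] → (0.756739, 1.31513, -0.3986)–(0, 1.6286, -0.3986)  len=0.8191
  (v7,v11,v4) [--+] → (0.863501, 1.93371, -0.3986)–(1.62024, 1.62024, -0.3986)  len=0.8191
  (v4,v11,v8) [+-+] → (0.863501, 1.93371, -0.3986)–(0, 2.2914, -0.3986)  len=0.9347
  (v10,v14,v11) [++-] → (-0.39482, 1.46503, -0.3986)–(0, 1.6286, -0.3986)  len=0.4274
  (v11,v14,v15) [-+-] → (-0.39482, 1.46503, -0.3986)–(-1.15156, 1.15156, -0.3986)  len=0.8191
  (v11,v15,v8) [--+] → (-0.756739, 1.97793, -0.3986)–(0, 2.2914, -0.3986)  len=0.8191
  (v8,v15,v12) [+-+] → (-0.756739, 1.97793, -0.3986)–(-1.62024, 1.62024, -0.3986)  len=0.9347
  (v14,v18,v15) [++-] → (-1.31513, 0.756739, -0.3986)–(-1.15156, 1.15156, -0.3986)  len=0.4274
  (v15,v18,v19) [-+-] → (-1.31513, 0.756739, -0.3986)–(-1.6286, 0, -0.3986)  len=0.8191
  (v15,v19,v12) [--+] → (-1.93371, 0.863501, -0.3986)–(-1.62024, 1.62024, -0.3986)  len=0.8191
  (v12,v19,v16) [+-+] → (-1.93371, 0.863501, -0.3986)–(-2.2914, 0, -0.3986)  len=0.9347
  (v18,v22,v19) [++-] → (-1.46503, -0.39482, -0.3986)–(-1.6286, 0, -0.3986)  len=0.4274
  (v19,v22,v23) [-+-] → (-1.46503, -0.39482, -0.3986)–(-1.15156, -1.15156, -0.3986)  len=0.8191
  (v19,v23,v16) [--+] → (-1.97793, -0.756739, -0.3986)–(-2.2914, 0, -0.3986)  len=0.8191
  (v16,v23,v20) [+-+] → (-1.97793, -0.756739, -0.3986)–(-1.62024, -1.62024, -0.3986)  len=0.9347
  (v22,v26,v23) [++-] → (-0.756739, -1.31513, -0.3986)–(-1.15156, -1.15156, -0.3986)  len=0.4274
  (v23,v26,v27) [-+-] → (-0.756739, -1.31513, -0.3986)–(0, -1.6286, -0.3986)  len=0.8191
  (v23,v27,v20) [--+] → (-0.863501, -1.93371, -0.3986)–(-1.62024, -1.62024, -0.3986)  len=0.8191
  (v20,v27,v24) [+-+] → (-0.863501, -1.93371, -0.3986)–(0, -2.2914, -0.3986)  len=0.9347
  (v26,v30,v27) [++-] → (0.39482, -1.46503, -0.3986)–(0, -1.6286, -0.3986)  len=0.4274
  (v27,v30,v31) [-+-] → (0.39482, -1.46503, -0.3986)–(1.15156, -1.15156, -0.3986)  len=0.8191
  (v27,v31,v24) [--+] → (0.756739, -1.97793, -0.3986)–(0, -2.2914, -0.3986)  len=0.8191
  (v24,v31,v28) [+-+] → (0.756739, -1.97793, -0.3986)–(1.62024, -1.62024, -0.3986)  len=0.9347
  (v30,v2,v31) [++-] → (1.31513, -0.756739, -0.3986)–(1.15156, -1.15156, -0.3986)  len=0.4274
  (v31,v2,v3) [-+-] → (1.31513, -0.756739, -0.3986)–(1.6286, 0, -0.3986)  len=0.8191
  (v31,v3,v28) [--+] → (1.93371, -0.863501, -0.3986)–(1.62024, -1.62024, -0.3986)  len=0.8191
  (v28,v3,v0) [+-+] → (1.93371, -0.863501, -0.3986)–(2.2914, 0, -0.3986)  len=0.9347

Chained into 2 loop(s):
  loop 1: 16 segments, perimeter = 9.9717
  loop 2: 16 segments, perimeter = 14.0300
Total perimeter = 24.002


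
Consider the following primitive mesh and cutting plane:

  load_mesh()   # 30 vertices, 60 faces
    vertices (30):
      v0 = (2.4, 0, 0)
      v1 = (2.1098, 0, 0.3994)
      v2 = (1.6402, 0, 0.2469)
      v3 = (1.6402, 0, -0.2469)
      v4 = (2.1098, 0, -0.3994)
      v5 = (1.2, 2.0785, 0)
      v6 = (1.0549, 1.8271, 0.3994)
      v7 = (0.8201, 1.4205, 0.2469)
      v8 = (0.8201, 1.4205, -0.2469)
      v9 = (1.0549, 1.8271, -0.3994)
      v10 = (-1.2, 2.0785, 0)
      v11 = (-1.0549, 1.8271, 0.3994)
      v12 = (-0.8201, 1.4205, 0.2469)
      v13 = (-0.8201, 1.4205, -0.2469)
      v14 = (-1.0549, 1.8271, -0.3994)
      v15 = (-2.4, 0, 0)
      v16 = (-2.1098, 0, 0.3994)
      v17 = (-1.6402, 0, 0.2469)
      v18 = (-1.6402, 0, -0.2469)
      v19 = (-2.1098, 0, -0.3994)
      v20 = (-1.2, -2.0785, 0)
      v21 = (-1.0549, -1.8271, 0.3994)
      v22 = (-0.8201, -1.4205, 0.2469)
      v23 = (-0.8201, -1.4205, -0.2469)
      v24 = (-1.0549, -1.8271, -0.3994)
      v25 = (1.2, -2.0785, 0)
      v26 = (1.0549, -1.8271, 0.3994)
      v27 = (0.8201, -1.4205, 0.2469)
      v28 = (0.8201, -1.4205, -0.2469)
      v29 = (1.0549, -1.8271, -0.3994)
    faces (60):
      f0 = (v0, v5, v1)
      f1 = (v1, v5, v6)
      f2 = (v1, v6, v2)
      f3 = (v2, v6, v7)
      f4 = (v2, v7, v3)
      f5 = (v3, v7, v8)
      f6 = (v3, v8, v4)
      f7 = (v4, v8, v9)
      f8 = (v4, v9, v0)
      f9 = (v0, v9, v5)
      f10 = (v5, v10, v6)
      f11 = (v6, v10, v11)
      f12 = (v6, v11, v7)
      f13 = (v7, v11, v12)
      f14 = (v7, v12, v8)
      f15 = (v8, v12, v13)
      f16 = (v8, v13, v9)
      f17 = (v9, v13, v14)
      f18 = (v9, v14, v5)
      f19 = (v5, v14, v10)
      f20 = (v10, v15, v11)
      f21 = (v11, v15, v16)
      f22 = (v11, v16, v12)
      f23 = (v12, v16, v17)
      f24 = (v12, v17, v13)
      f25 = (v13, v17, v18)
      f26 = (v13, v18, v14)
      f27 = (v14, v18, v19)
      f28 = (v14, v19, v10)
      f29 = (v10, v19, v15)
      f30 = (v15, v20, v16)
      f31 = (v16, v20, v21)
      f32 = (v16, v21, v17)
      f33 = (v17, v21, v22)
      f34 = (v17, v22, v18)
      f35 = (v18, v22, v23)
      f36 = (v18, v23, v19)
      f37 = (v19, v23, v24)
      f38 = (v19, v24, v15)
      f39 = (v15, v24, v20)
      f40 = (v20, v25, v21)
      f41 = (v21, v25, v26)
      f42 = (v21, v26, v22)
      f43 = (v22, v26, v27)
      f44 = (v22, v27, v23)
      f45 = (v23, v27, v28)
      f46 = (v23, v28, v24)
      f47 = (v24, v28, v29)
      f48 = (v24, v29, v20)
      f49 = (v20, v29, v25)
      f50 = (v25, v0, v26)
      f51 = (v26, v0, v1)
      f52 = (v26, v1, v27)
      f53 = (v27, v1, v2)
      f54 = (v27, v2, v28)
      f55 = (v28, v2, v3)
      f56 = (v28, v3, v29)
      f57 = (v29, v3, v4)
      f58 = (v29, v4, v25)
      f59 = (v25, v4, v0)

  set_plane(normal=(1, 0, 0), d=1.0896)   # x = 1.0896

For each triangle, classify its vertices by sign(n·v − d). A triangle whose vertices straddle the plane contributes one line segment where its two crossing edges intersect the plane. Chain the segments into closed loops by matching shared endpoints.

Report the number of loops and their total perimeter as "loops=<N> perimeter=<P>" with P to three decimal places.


loops=2 perimeter=6.348

Straddling triangles (24 of 60):
  (v1,v5,v6) [++-] → (1.0896, 1.88722, 0.303885)–(1.0896, 1.767, 0.3994)  len=0.1535
  (v1,v6,v2) [+-+] → (1.0896, 1.767, 0.3994)–(1.0896, 1.71878, 0.390359)  len=0.0491
  (v2,v6,v7) [+--] → (1.0896, 1.71878, 0.390359)–(1.0896, 0.953697, 0.2469)  len=0.7784
  (v2,v7,v3) [+-+] → (1.0896, 0.953697, 0.2469)–(1.0896, 0.953697, 0.0846282)  len=0.1623
  (v3,v7,v8) [+--] → (1.0896, 0.953697, 0.0846282)–(1.0896, 0.953697, -0.2469)  len=0.3315
  (v3,v8,v4) [+-+] → (1.0896, 0.953697, -0.2469)–(1.0896, 1.12367, -0.278767)  len=0.1729
  (v4,v8,v9) [+--] → (1.0896, 1.12367, -0.278767)–(1.0896, 1.767, -0.3994)  len=0.6545
  (v4,v9,v0) [+-+] → (1.0896, 1.767, -0.3994)–(1.0896, 1.77997, -0.389097)  len=0.0166
  (v0,v9,v5) [+-+] → (1.0896, 1.77997, -0.389097)–(1.0896, 1.88722, -0.303885)  len=0.1370
  (v5,v10,v6) [+--] → (1.0896, 2.0785, 0)–(1.0896, 1.88722, 0.303885)  len=0.3591
  (v9,v14,v5) [--+] → (1.0896, 2.06619, -0.0195546)–(1.0896, 1.88722, -0.303885)  len=0.3360
  (v5,v14,v10) [+--] → (1.0896, 2.06619, -0.0195546)–(1.0896, 2.0785, 0)  len=0.0231
  (v20,v25,v21) [-+-] → (1.0896, -2.0785, 0)–(1.0896, -2.06619, 0.0195546)  len=0.0231
  (v21,v25,v26) [-+-] → (1.0896, -2.06619, 0.0195546)–(1.0896, -1.88722, 0.303885)  len=0.3360
  (v20,v29,v25) [--+] → (1.0896, -1.88722, -0.303885)–(1.0896, -2.0785, 0)  len=0.3591
  (v25,v0,v26) [++-] → (1.0896, -1.77997, 0.389097)–(1.0896, -1.88722, 0.303885)  len=0.1370
  (v26,v0,v1) [-++] → (1.0896, -1.77997, 0.389097)–(1.0896, -1.767, 0.3994)  len=0.0166
  (v26,v1,v27) [-+-] → (1.0896, -1.767, 0.3994)–(1.0896, -1.12367, 0.278767)  len=0.6545
  (v27,v1,v2) [-++] → (1.0896, -1.12367, 0.278767)–(1.0896, -0.953697, 0.2469)  len=0.1729
  (v27,v2,v28) [-+-] → (1.0896, -0.953697, 0.2469)–(1.0896, -0.953697, -0.0846282)  len=0.3315
  (v28,v2,v3) [-++] → (1.0896, -0.953697, -0.0846282)–(1.0896, -0.953697, -0.2469)  len=0.1623
  (v28,v3,v29) [-+-] → (1.0896, -0.953697, -0.2469)–(1.0896, -1.71878, -0.390359)  len=0.7784
  (v29,v3,v4) [-++] → (1.0896, -1.71878, -0.390359)–(1.0896, -1.767, -0.3994)  len=0.0491
  (v29,v4,v25) [-++] → (1.0896, -1.767, -0.3994)–(1.0896, -1.88722, -0.303885)  len=0.1535

Chained into 2 loop(s):
  loop 1: 12 segments, perimeter = 3.1740
  loop 2: 12 segments, perimeter = 3.1740
Total perimeter = 6.348


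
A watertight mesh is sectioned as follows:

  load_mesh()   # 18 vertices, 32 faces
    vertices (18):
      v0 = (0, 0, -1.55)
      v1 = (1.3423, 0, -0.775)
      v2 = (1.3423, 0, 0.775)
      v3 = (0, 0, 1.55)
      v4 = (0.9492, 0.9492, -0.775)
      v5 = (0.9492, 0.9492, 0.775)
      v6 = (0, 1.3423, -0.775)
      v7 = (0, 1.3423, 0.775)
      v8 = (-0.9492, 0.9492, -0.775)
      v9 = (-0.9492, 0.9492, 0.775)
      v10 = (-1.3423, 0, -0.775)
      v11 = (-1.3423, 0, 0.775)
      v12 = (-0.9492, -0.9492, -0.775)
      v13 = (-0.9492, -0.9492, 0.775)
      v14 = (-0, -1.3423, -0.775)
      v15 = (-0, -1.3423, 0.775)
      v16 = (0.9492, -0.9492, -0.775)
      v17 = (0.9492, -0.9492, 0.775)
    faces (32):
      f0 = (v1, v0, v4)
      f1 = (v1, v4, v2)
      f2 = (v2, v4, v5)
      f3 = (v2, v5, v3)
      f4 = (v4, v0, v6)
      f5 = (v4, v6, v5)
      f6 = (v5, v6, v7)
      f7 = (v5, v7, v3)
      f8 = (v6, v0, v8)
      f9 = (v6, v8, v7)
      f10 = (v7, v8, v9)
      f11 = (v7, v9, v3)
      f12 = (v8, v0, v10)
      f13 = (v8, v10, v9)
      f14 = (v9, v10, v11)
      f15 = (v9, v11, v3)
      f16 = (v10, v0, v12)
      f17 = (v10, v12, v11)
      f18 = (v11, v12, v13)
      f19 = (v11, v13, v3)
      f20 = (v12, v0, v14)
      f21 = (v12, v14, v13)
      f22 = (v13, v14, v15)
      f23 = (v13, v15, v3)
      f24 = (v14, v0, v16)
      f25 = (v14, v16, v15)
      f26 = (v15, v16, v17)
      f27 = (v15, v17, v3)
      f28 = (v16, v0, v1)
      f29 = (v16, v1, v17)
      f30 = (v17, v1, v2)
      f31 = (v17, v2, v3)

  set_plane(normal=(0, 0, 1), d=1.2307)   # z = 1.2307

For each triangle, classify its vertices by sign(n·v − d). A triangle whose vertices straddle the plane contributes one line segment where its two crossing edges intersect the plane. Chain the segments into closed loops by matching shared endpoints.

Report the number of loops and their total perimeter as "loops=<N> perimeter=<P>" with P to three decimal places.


loops=1 perimeter=3.386

Straddling triangles (8 of 32):
  (v2,v5,v3) [--+] → (0.39107, 0.39107, 1.2307)–(0.553028, 0, 1.2307)  len=0.4233
  (v5,v7,v3) [--+] → (0, 0.553028, 1.2307)–(0.39107, 0.39107, 1.2307)  len=0.4233
  (v7,v9,v3) [--+] → (-0.39107, 0.39107, 1.2307)–(0, 0.553028, 1.2307)  len=0.4233
  (v9,v11,v3) [--+] → (-0.553028, 0, 1.2307)–(-0.39107, 0.39107, 1.2307)  len=0.4233
  (v11,v13,v3) [--+] → (-0.39107, -0.39107, 1.2307)–(-0.553028, 0, 1.2307)  len=0.4233
  (v13,v15,v3) [--+] → (0, -0.553028, 1.2307)–(-0.39107, -0.39107, 1.2307)  len=0.4233
  (v15,v17,v3) [--+] → (0.39107, -0.39107, 1.2307)–(0, -0.553028, 1.2307)  len=0.4233
  (v17,v2,v3) [--+] → (0.553028, 0, 1.2307)–(0.39107, -0.39107, 1.2307)  len=0.4233

Chained into 1 loop(s):
  loop 1: 8 segments, perimeter = 3.3862
Total perimeter = 3.386


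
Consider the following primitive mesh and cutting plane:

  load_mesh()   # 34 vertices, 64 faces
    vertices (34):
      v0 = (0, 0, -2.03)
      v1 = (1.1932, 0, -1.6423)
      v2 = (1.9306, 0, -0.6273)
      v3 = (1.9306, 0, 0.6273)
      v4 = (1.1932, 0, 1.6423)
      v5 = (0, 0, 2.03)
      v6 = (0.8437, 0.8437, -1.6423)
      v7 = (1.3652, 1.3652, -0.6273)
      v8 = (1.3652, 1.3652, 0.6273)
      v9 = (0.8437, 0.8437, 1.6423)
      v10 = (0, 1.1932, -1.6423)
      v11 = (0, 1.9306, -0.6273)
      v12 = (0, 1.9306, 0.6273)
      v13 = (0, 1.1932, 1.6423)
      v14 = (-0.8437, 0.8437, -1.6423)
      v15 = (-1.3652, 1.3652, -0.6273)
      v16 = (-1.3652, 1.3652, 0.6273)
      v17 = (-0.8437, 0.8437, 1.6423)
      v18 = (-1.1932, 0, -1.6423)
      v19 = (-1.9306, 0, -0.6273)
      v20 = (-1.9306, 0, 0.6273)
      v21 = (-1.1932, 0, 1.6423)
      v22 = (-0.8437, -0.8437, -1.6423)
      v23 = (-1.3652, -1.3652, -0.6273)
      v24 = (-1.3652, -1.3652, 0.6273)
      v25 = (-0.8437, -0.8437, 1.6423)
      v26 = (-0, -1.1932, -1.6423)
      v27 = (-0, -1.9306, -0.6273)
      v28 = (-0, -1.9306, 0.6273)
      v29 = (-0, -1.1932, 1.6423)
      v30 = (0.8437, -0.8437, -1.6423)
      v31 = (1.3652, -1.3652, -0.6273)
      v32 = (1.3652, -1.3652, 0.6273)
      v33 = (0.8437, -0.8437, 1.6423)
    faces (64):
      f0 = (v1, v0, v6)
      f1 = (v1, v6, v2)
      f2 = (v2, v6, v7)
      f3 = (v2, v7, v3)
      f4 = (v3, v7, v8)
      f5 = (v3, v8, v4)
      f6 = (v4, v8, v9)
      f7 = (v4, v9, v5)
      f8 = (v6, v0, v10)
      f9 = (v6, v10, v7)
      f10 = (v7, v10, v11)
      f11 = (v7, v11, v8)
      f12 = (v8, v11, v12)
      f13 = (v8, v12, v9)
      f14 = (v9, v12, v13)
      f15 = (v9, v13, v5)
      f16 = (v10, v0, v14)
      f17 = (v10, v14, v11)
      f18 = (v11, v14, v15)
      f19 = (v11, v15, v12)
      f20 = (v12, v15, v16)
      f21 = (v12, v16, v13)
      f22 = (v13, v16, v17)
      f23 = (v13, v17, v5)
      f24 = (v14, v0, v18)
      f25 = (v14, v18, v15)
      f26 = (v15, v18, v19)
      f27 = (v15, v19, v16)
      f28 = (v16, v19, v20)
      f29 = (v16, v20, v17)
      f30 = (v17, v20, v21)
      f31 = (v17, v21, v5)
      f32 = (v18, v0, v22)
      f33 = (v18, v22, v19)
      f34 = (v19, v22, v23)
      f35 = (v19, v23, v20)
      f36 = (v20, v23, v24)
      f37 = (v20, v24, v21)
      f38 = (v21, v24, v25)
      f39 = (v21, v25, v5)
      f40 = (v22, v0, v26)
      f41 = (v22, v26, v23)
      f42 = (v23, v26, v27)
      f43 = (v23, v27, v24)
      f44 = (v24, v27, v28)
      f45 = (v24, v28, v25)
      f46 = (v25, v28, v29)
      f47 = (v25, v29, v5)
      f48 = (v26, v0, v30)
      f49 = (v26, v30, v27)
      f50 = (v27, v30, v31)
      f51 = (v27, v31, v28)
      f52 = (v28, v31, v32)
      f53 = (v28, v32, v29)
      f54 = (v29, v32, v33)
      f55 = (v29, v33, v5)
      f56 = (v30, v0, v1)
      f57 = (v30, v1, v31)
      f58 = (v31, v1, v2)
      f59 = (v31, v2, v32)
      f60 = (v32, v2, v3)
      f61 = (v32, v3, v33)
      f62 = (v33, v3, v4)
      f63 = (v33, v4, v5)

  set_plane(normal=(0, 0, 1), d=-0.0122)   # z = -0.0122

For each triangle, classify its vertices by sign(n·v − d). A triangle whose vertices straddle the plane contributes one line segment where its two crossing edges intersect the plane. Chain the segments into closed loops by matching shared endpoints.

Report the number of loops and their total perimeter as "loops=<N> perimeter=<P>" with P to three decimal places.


Straddling triangles (16 of 64):
  (v2,v7,v3) [--+] → (1.6424, 0.695875, -0.0122)–(1.9306, 0, -0.0122)  len=0.7532
  (v3,v7,v8) [+-+] → (1.6424, 0.695875, -0.0122)–(1.3652, 1.3652, -0.0122)  len=0.7245
  (v7,v11,v8) [--+] → (0.669325, 1.6534, -0.0122)–(1.3652, 1.3652, -0.0122)  len=0.7532
  (v8,v11,v12) [+-+] → (0.669325, 1.6534, -0.0122)–(0, 1.9306, -0.0122)  len=0.7245
  (v11,v15,v12) [--+] → (-0.695875, 1.6424, -0.0122)–(0, 1.9306, -0.0122)  len=0.7532
  (v12,v15,v16) [+-+] → (-0.695875, 1.6424, -0.0122)–(-1.3652, 1.3652, -0.0122)  len=0.7245
  (v15,v19,v16) [--+] → (-1.6534, 0.669325, -0.0122)–(-1.3652, 1.3652, -0.0122)  len=0.7532
  (v16,v19,v20) [+-+] → (-1.6534, 0.669325, -0.0122)–(-1.9306, 0, -0.0122)  len=0.7245
  (v19,v23,v20) [--+] → (-1.6424, -0.695875, -0.0122)–(-1.9306, 0, -0.0122)  len=0.7532
  (v20,v23,v24) [+-+] → (-1.6424, -0.695875, -0.0122)–(-1.3652, -1.3652, -0.0122)  len=0.7245
  (v23,v27,v24) [--+] → (-0.669325, -1.6534, -0.0122)–(-1.3652, -1.3652, -0.0122)  len=0.7532
  (v24,v27,v28) [+-+] → (-0.669325, -1.6534, -0.0122)–(0, -1.9306, -0.0122)  len=0.7245
  (v27,v31,v28) [--+] → (0.695875, -1.6424, -0.0122)–(0, -1.9306, -0.0122)  len=0.7532
  (v28,v31,v32) [+-+] → (0.695875, -1.6424, -0.0122)–(1.3652, -1.3652, -0.0122)  len=0.7245
  (v31,v2,v32) [--+] → (1.6534, -0.669325, -0.0122)–(1.3652, -1.3652, -0.0122)  len=0.7532
  (v32,v2,v3) [+-+] → (1.6534, -0.669325, -0.0122)–(1.9306, 0, -0.0122)  len=0.7245

Chained into 1 loop(s):
  loop 1: 16 segments, perimeter = 11.8212
Total perimeter = 11.821

loops=1 perimeter=11.821


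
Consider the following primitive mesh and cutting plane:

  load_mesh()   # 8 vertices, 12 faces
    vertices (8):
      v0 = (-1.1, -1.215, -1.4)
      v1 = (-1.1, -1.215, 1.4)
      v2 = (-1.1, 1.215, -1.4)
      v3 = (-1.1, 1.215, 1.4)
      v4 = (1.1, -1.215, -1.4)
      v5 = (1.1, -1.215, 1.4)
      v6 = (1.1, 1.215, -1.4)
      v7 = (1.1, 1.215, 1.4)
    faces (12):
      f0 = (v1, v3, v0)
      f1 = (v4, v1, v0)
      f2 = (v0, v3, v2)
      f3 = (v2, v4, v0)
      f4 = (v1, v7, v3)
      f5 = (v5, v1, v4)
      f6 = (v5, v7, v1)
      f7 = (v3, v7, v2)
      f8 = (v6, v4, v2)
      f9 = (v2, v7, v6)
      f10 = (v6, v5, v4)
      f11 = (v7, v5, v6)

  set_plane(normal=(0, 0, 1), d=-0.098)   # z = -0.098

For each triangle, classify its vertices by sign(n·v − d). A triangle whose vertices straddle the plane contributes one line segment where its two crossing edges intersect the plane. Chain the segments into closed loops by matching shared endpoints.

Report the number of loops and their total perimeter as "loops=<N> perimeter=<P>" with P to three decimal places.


loops=1 perimeter=9.260

Straddling triangles (8 of 12):
  (v1,v3,v0) [++-] → (-1.1, -0.08505, -0.098)–(-1.1, -1.215, -0.098)  len=1.1300
  (v4,v1,v0) [-+-] → (0.077, -1.215, -0.098)–(-1.1, -1.215, -0.098)  len=1.1770
  (v0,v3,v2) [-+-] → (-1.1, -0.08505, -0.098)–(-1.1, 1.215, -0.098)  len=1.3001
  (v5,v1,v4) [++-] → (0.077, -1.215, -0.098)–(1.1, -1.215, -0.098)  len=1.0230
  (v3,v7,v2) [++-] → (-0.077, 1.215, -0.098)–(-1.1, 1.215, -0.098)  len=1.0230
  (v2,v7,v6) [-+-] → (-0.077, 1.215, -0.098)–(1.1, 1.215, -0.098)  len=1.1770
  (v6,v5,v4) [-+-] → (1.1, 0.08505, -0.098)–(1.1, -1.215, -0.098)  len=1.3001
  (v7,v5,v6) [++-] → (1.1, 0.08505, -0.098)–(1.1, 1.215, -0.098)  len=1.1300

Chained into 1 loop(s):
  loop 1: 8 segments, perimeter = 9.2600
Total perimeter = 9.260


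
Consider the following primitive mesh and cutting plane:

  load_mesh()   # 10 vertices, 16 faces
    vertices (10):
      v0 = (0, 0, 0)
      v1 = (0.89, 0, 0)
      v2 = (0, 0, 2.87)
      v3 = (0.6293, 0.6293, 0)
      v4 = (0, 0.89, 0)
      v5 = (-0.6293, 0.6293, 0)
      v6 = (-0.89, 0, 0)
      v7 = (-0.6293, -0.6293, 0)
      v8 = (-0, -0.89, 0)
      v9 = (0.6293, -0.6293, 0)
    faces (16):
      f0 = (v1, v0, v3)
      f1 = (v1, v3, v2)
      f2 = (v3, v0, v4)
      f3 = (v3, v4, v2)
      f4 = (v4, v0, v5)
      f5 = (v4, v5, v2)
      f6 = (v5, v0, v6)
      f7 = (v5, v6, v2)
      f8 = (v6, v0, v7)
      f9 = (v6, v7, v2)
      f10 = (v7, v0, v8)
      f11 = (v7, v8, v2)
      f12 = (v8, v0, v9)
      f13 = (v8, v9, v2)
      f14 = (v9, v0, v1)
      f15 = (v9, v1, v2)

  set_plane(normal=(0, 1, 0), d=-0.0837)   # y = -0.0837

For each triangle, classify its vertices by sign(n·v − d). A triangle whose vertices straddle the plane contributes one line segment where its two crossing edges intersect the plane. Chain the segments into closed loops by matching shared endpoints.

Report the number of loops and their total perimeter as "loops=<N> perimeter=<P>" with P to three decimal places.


Straddling triangles (8 of 16):
  (v6,v0,v7) [++-] → (-0.0837, -0.0837, 0)–(-0.855326, -0.0837, 0)  len=0.7716
  (v6,v7,v2) [+-+] → (-0.855326, -0.0837, 0)–(-0.0837, -0.0837, 2.48828)  len=2.6052
  (v7,v0,v8) [-+-] → (-0.0837, -0.0837, 0)–(0, -0.0837, 0)  len=0.0837
  (v7,v8,v2) [--+] → (0, -0.0837, 2.60009)–(-0.0837, -0.0837, 2.48828)  len=0.1397
  (v8,v0,v9) [-+-] → (0, -0.0837, 0)–(0.0837, -0.0837, 0)  len=0.0837
  (v8,v9,v2) [--+] → (0.0837, -0.0837, 2.48828)–(0, -0.0837, 2.60009)  len=0.1397
  (v9,v0,v1) [-++] → (0.0837, -0.0837, 0)–(0.855326, -0.0837, 0)  len=0.7716
  (v9,v1,v2) [-++] → (0.855326, -0.0837, 0)–(0.0837, -0.0837, 2.48828)  len=2.6052

Chained into 1 loop(s):
  loop 1: 8 segments, perimeter = 7.2003
Total perimeter = 7.200

loops=1 perimeter=7.200


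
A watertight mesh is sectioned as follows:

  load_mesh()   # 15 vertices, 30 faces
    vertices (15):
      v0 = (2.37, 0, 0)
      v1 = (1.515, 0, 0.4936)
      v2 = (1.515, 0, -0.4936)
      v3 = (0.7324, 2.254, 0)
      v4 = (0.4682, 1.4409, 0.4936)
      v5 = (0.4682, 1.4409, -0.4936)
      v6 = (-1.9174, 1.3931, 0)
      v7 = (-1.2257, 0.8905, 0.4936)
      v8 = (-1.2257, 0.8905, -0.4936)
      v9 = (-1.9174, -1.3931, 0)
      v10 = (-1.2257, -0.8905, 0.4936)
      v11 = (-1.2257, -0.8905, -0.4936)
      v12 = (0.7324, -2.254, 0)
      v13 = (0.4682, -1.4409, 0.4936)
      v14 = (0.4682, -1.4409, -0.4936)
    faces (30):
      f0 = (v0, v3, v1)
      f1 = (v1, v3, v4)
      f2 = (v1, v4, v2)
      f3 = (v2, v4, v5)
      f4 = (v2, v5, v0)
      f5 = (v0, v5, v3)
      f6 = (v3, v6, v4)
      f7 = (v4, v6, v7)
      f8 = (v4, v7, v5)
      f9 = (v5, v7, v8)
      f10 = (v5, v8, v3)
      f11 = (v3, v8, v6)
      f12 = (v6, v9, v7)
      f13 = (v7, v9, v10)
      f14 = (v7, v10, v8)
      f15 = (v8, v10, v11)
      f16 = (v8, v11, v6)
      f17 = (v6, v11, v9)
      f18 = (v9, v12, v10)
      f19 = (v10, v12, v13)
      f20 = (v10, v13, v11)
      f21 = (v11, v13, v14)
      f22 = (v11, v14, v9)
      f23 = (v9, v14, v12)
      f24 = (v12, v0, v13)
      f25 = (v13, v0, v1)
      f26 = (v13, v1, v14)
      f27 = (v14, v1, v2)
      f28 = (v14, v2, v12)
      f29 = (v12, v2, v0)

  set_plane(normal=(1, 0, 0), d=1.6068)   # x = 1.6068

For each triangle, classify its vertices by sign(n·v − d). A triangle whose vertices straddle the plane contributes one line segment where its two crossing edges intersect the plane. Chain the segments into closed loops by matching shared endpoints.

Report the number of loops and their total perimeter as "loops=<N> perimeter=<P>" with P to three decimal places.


Straddling triangles (6 of 30):
  (v0,v3,v1) [+--] → (1.6068, 1.05047, 0)–(1.6068, 0, 0.440603)  len=1.1391
  (v2,v5,v0) [--+] → (1.6068, 0.578239, -0.198084)–(1.6068, 0, -0.440603)  len=0.6270
  (v0,v5,v3) [+--] → (1.6068, 0.578239, -0.198084)–(1.6068, 1.05047, 0)  len=0.5121
  (v12,v0,v13) [-+-] → (1.6068, -1.05047, 0)–(1.6068, -0.578239, 0.198084)  len=0.5121
  (v13,v0,v1) [-+-] → (1.6068, -0.578239, 0.198084)–(1.6068, 0, 0.440603)  len=0.6270
  (v12,v2,v0) [--+] → (1.6068, 0, -0.440603)–(1.6068, -1.05047, 0)  len=1.1391

Chained into 1 loop(s):
  loop 1: 6 segments, perimeter = 4.5565
Total perimeter = 4.557

loops=1 perimeter=4.557


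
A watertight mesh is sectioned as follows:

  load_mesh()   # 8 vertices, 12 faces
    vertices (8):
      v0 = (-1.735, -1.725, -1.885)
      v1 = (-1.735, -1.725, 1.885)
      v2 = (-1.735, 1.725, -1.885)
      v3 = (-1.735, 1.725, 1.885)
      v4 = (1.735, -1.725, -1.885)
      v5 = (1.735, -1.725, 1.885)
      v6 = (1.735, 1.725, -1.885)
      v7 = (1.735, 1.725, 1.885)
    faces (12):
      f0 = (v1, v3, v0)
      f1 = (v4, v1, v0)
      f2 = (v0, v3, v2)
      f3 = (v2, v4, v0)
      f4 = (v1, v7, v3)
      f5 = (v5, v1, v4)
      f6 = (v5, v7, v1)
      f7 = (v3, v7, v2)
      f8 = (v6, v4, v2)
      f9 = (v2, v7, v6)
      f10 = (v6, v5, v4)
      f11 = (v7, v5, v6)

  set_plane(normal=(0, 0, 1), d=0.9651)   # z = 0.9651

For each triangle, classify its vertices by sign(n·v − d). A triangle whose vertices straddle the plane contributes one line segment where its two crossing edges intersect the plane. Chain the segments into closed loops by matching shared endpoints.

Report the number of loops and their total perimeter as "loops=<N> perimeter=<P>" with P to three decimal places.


Straddling triangles (8 of 12):
  (v1,v3,v0) [++-] → (-1.735, 0.883182, 0.9651)–(-1.735, -1.725, 0.9651)  len=2.6082
  (v4,v1,v0) [-+-] → (-0.888302, -1.725, 0.9651)–(-1.735, -1.725, 0.9651)  len=0.8467
  (v0,v3,v2) [-+-] → (-1.735, 0.883182, 0.9651)–(-1.735, 1.725, 0.9651)  len=0.8418
  (v5,v1,v4) [++-] → (-0.888302, -1.725, 0.9651)–(1.735, -1.725, 0.9651)  len=2.6233
  (v3,v7,v2) [++-] → (0.888302, 1.725, 0.9651)–(-1.735, 1.725, 0.9651)  len=2.6233
  (v2,v7,v6) [-+-] → (0.888302, 1.725, 0.9651)–(1.735, 1.725, 0.9651)  len=0.8467
  (v6,v5,v4) [-+-] → (1.735, -0.883182, 0.9651)–(1.735, -1.725, 0.9651)  len=0.8418
  (v7,v5,v6) [++-] → (1.735, -0.883182, 0.9651)–(1.735, 1.725, 0.9651)  len=2.6082

Chained into 1 loop(s):
  loop 1: 8 segments, perimeter = 13.8400
Total perimeter = 13.840

loops=1 perimeter=13.840


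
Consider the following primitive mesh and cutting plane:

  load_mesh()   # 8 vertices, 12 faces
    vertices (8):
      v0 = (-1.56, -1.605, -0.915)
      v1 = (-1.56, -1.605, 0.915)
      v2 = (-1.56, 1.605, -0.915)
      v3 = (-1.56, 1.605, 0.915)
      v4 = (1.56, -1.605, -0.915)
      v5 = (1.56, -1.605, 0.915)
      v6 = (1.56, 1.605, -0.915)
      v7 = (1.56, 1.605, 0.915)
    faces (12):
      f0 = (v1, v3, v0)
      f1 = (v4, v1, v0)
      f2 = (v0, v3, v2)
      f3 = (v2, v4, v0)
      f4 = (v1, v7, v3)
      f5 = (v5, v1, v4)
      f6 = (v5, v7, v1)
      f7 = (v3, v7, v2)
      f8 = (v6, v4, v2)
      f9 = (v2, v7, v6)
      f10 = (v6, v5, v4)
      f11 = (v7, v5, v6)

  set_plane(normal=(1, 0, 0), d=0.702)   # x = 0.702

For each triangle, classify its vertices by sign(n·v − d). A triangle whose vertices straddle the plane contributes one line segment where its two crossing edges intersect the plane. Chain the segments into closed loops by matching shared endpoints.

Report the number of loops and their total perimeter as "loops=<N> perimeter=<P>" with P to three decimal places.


Straddling triangles (8 of 12):
  (v4,v1,v0) [+--] → (0.702, -1.605, -0.41175)–(0.702, -1.605, -0.915)  len=0.5033
  (v2,v4,v0) [-+-] → (0.702, -0.72225, -0.915)–(0.702, -1.605, -0.915)  len=0.8828
  (v1,v7,v3) [-+-] → (0.702, 0.72225, 0.915)–(0.702, 1.605, 0.915)  len=0.8828
  (v5,v1,v4) [+-+] → (0.702, -1.605, 0.915)–(0.702, -1.605, -0.41175)  len=1.3268
  (v5,v7,v1) [++-] → (0.702, 0.72225, 0.915)–(0.702, -1.605, 0.915)  len=2.3272
  (v3,v7,v2) [-+-] → (0.702, 1.605, 0.915)–(0.702, 1.605, 0.41175)  len=0.5033
  (v6,v4,v2) [++-] → (0.702, -0.72225, -0.915)–(0.702, 1.605, -0.915)  len=2.3272
  (v2,v7,v6) [-++] → (0.702, 1.605, 0.41175)–(0.702, 1.605, -0.915)  len=1.3268

Chained into 1 loop(s):
  loop 1: 8 segments, perimeter = 10.0800
Total perimeter = 10.080

loops=1 perimeter=10.080


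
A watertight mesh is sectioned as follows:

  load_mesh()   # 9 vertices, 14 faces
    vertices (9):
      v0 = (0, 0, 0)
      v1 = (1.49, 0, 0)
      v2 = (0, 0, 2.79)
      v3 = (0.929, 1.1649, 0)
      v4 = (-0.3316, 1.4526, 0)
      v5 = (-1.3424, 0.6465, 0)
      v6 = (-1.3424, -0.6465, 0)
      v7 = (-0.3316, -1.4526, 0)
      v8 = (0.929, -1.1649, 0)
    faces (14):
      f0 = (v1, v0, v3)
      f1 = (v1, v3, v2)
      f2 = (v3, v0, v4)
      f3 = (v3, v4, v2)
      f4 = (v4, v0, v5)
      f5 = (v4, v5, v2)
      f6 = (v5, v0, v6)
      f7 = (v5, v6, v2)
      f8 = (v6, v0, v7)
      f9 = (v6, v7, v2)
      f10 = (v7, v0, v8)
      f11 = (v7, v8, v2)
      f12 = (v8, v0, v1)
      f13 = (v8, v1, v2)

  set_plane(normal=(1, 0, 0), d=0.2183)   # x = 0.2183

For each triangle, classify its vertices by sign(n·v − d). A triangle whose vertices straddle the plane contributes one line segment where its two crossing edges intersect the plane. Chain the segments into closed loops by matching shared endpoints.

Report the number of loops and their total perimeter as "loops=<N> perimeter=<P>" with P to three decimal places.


loops=1 perimeter=8.152

Straddling triangles (8 of 14):
  (v1,v0,v3) [+-+] → (0.2183, 0, 0)–(0.2183, 0.273733, 0)  len=0.2737
  (v1,v3,v2) [++-] → (0.2183, 0.273733, 2.1344)–(0.2183, 0, 2.38124)  len=0.3686
  (v3,v0,v4) [+--] → (0.2183, 0.273733, 0)–(0.2183, 1.3271, 0)  len=1.0534
  (v3,v4,v2) [+--] → (0.2183, 1.3271, 0)–(0.2183, 0.273733, 2.1344)  len=2.3802
  (v7,v0,v8) [--+] → (0.2183, -0.273733, 0)–(0.2183, -1.3271, 0)  len=1.0534
  (v7,v8,v2) [-+-] → (0.2183, -1.3271, 0)–(0.2183, -0.273733, 2.1344)  len=2.3802
  (v8,v0,v1) [+-+] → (0.2183, -0.273733, 0)–(0.2183, 0, 0)  len=0.2737
  (v8,v1,v2) [++-] → (0.2183, 0, 2.38124)–(0.2183, -0.273733, 2.1344)  len=0.3686

Chained into 1 loop(s):
  loop 1: 8 segments, perimeter = 8.1517
Total perimeter = 8.152


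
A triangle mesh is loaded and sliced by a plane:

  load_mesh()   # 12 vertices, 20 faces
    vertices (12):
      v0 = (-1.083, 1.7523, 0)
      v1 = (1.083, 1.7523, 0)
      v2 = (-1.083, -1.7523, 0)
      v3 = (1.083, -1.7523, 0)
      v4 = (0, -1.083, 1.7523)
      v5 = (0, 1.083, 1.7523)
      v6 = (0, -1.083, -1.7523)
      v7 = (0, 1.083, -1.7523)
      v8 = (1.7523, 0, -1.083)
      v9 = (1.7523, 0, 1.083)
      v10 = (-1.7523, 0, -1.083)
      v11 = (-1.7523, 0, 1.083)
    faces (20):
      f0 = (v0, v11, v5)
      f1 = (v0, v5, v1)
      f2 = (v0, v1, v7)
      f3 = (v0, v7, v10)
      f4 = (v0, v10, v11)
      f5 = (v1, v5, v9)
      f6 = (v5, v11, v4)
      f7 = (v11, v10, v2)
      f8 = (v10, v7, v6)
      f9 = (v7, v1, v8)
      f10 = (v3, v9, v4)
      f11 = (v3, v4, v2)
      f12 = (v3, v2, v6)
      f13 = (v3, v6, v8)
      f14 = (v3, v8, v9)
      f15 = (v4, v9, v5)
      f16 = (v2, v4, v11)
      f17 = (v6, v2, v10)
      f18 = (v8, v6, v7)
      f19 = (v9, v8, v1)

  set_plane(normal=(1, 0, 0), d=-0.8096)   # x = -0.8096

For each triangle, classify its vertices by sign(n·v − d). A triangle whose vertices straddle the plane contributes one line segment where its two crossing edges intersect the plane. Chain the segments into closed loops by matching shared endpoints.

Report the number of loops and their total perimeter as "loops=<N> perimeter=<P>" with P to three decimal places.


loops=1 perimeter=9.886

Straddling triangles (10 of 20):
  (v0,v11,v5) [--+] → (-0.8096, 0.582631, 1.44307)–(-0.8096, 1.58334, 0.442363)  len=1.4152
  (v0,v5,v1) [-++] → (-0.8096, 1.58334, 0.442363)–(-0.8096, 1.7523, 0)  len=0.4735
  (v0,v1,v7) [-++] → (-0.8096, 1.7523, 0)–(-0.8096, 1.58334, -0.442363)  len=0.4735
  (v0,v7,v10) [-+-] → (-0.8096, 1.58334, -0.442363)–(-0.8096, 0.582631, -1.44307)  len=1.4152
  (v5,v11,v4) [+-+] → (-0.8096, 0.582631, 1.44307)–(-0.8096, -0.582631, 1.44307)  len=1.1653
  (v10,v7,v6) [-++] → (-0.8096, 0.582631, -1.44307)–(-0.8096, -0.582631, -1.44307)  len=1.1653
  (v3,v4,v2) [++-] → (-0.8096, -1.58334, 0.442363)–(-0.8096, -1.7523, 0)  len=0.4735
  (v3,v2,v6) [+-+] → (-0.8096, -1.7523, 0)–(-0.8096, -1.58334, -0.442363)  len=0.4735
  (v2,v4,v11) [-+-] → (-0.8096, -1.58334, 0.442363)–(-0.8096, -0.582631, 1.44307)  len=1.4152
  (v6,v2,v10) [+--] → (-0.8096, -1.58334, -0.442363)–(-0.8096, -0.582631, -1.44307)  len=1.4152

Chained into 1 loop(s):
  loop 1: 10 segments, perimeter = 9.8855
Total perimeter = 9.886


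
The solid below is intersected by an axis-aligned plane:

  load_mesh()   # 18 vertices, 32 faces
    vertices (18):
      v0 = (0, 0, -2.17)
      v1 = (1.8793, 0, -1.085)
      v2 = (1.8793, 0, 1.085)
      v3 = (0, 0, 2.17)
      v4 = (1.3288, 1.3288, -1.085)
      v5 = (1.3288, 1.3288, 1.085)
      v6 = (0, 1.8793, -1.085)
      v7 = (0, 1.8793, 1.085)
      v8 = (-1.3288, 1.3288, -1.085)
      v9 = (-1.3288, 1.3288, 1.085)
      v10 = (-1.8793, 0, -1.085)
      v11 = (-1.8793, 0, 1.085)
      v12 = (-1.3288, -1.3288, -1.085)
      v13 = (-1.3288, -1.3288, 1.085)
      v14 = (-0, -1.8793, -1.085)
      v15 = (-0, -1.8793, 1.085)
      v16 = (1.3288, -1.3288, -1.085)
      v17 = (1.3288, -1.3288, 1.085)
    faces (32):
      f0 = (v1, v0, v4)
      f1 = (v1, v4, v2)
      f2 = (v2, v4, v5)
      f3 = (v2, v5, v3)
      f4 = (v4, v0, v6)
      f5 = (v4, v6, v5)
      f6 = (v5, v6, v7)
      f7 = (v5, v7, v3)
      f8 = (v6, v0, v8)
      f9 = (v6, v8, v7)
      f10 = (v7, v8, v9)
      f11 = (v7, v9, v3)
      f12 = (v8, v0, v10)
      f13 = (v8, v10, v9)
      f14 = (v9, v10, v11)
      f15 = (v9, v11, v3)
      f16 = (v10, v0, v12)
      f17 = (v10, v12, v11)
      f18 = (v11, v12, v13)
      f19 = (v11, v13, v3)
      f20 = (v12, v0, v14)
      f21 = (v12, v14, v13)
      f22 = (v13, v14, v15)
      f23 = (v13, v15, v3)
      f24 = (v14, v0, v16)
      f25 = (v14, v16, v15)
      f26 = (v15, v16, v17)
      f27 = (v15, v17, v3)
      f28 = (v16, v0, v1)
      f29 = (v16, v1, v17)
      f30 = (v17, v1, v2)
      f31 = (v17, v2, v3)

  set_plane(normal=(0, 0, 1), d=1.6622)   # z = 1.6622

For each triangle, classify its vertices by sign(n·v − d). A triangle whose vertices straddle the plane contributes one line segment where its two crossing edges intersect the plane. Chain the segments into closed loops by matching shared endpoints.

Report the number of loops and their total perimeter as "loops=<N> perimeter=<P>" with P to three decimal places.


Straddling triangles (8 of 32):
  (v2,v5,v3) [--+] → (0.621903, 0.621903, 1.6622)–(0.879547, 0, 1.6622)  len=0.6732
  (v5,v7,v3) [--+] → (0, 0.879547, 1.6622)–(0.621903, 0.621903, 1.6622)  len=0.6732
  (v7,v9,v3) [--+] → (-0.621903, 0.621903, 1.6622)–(0, 0.879547, 1.6622)  len=0.6732
  (v9,v11,v3) [--+] → (-0.879547, 0, 1.6622)–(-0.621903, 0.621903, 1.6622)  len=0.6732
  (v11,v13,v3) [--+] → (-0.621903, -0.621903, 1.6622)–(-0.879547, 0, 1.6622)  len=0.6732
  (v13,v15,v3) [--+] → (0, -0.879547, 1.6622)–(-0.621903, -0.621903, 1.6622)  len=0.6732
  (v15,v17,v3) [--+] → (0.621903, -0.621903, 1.6622)–(0, -0.879547, 1.6622)  len=0.6732
  (v17,v2,v3) [--+] → (0.879547, 0, 1.6622)–(0.621903, -0.621903, 1.6622)  len=0.6732

Chained into 1 loop(s):
  loop 1: 8 segments, perimeter = 5.3853
Total perimeter = 5.385

loops=1 perimeter=5.385


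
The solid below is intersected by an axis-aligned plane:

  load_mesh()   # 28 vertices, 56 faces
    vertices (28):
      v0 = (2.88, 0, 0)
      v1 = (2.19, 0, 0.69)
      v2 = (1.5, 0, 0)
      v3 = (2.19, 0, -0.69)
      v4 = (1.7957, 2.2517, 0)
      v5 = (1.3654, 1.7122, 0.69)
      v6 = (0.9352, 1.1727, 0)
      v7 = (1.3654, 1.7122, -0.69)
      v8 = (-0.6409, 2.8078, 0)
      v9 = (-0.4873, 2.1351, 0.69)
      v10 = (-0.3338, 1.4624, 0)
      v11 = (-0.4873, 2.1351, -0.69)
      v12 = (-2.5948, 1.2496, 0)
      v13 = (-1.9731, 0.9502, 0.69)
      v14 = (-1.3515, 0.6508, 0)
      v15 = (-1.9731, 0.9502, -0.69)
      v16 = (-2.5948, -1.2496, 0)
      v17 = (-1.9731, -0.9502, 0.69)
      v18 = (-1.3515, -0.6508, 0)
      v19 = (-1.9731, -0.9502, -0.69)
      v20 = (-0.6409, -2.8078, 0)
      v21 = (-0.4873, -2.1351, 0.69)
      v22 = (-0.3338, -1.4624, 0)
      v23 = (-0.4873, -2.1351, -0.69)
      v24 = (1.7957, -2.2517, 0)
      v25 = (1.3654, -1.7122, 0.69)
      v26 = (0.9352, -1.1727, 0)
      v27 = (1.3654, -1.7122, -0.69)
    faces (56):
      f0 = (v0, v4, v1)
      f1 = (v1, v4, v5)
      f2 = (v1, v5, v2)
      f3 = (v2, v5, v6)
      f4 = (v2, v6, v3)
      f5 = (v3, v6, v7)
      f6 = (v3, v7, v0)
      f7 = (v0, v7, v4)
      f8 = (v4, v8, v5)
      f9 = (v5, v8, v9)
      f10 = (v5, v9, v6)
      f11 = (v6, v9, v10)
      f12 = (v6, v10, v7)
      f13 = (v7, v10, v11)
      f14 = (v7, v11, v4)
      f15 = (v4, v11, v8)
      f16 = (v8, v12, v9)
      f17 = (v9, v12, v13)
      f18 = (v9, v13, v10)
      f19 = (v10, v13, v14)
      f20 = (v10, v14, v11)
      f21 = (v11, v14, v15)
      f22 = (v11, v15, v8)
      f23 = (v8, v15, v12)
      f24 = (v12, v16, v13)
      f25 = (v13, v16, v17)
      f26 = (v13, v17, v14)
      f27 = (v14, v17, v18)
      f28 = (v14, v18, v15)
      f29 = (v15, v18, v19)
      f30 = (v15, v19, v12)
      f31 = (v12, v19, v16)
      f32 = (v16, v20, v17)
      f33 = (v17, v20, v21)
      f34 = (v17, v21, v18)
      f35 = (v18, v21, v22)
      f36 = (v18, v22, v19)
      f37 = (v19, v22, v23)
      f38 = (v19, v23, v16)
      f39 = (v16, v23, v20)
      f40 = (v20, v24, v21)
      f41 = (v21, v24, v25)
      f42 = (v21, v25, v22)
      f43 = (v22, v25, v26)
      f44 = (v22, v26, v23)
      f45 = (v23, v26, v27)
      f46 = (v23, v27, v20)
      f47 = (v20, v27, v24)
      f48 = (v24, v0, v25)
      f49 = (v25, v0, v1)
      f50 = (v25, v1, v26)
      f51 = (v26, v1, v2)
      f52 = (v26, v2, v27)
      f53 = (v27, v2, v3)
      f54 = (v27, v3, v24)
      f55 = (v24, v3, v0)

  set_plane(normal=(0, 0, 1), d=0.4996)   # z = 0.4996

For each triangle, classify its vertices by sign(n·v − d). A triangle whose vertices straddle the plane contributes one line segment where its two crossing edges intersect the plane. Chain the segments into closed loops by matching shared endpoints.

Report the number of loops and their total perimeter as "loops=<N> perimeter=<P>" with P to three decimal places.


loops=2 perimeter=26.606

Straddling triangles (28 of 56):
  (v0,v4,v1) [--+] → (2.0812, 0.621339, 0.4996)–(2.3804, 0, 0.4996)  len=0.6896
  (v1,v4,v5) [+-+] → (2.0812, 0.621339, 0.4996)–(1.48414, 1.86107, 0.4996)  len=1.3760
  (v1,v5,v2) [++-] → (1.40254, 1.23973, 0.4996)–(1.9996, 0, 0.4996)  len=1.3760
  (v2,v5,v6) [-+-] → (1.40254, 1.23973, 0.4996)–(1.24669, 1.56333, 0.4996)  len=0.3592
  (v4,v8,v5) [--+] → (0.811778, 2.01452, 0.4996)–(1.48414, 1.86107, 0.4996)  len=0.6896
  (v5,v8,v9) [+-+] → (0.811778, 2.01452, 0.4996)–(-0.529685, 2.32073, 0.4996)  len=1.3760
  (v5,v9,v6) [++-] → (-0.0947725, 1.86953, 0.4996)–(1.24669, 1.56333, 0.4996)  len=1.3760
  (v6,v9,v10) [-+-] → (-0.0947725, 1.86953, 0.4996)–(-0.444943, 1.94947, 0.4996)  len=0.3592
  (v8,v12,v9) [--+] → (-1.06885, 1.89075, 0.4996)–(-0.529685, 2.32073, 0.4996)  len=0.6896
  (v9,v12,v13) [+-+] → (-1.06885, 1.89075, 0.4996)–(-2.14465, 1.03282, 0.4996)  len=1.3760
  (v9,v13,v10) [++-] → (-1.52075, 1.09154, 0.4996)–(-0.444943, 1.94947, 0.4996)  len=1.3760
  (v10,v13,v14) [-+-] → (-1.52075, 1.09154, 0.4996)–(-1.80157, 0.867583, 0.4996)  len=0.3592
  (v12,v16,v13) [--+] → (-2.14465, 0.343183, 0.4996)–(-2.14465, 1.03282, 0.4996)  len=0.6896
  (v13,v16,v17) [+-+] → (-2.14465, 0.343183, 0.4996)–(-2.14465, -1.03282, 0.4996)  len=1.3760
  (v13,v17,v14) [++-] → (-1.80157, -0.508417, 0.4996)–(-1.80157, 0.867583, 0.4996)  len=1.3760
  (v14,v17,v18) [-+-] → (-1.80157, -0.508417, 0.4996)–(-1.80157, -0.867583, 0.4996)  len=0.3592
  (v16,v20,v17) [--+] → (-1.60549, -1.46279, 0.4996)–(-2.14465, -1.03282, 0.4996)  len=0.6896
  (v17,v20,v21) [+-+] → (-1.60549, -1.46279, 0.4996)–(-0.529685, -2.32073, 0.4996)  len=1.3760
  (v17,v21,v18) [++-] → (-0.725769, -1.72552, 0.4996)–(-1.80157, -0.867583, 0.4996)  len=1.3760
  (v18,v21,v22) [-+-] → (-0.725769, -1.72552, 0.4996)–(-0.444943, -1.94947, 0.4996)  len=0.3592
  (v20,v24,v21) [--+] → (0.142676, -2.16727, 0.4996)–(-0.529685, -2.32073, 0.4996)  len=0.6896
  (v21,v24,v25) [+-+] → (0.142676, -2.16727, 0.4996)–(1.48414, -1.86107, 0.4996)  len=1.3760
  (v21,v25,v22) [++-] → (0.896519, -1.64327, 0.4996)–(-0.444943, -1.94947, 0.4996)  len=1.3760
  (v22,v25,v26) [-+-] → (0.896519, -1.64327, 0.4996)–(1.24669, -1.56333, 0.4996)  len=0.3592
  (v24,v0,v25) [--+] → (1.78334, -1.23973, 0.4996)–(1.48414, -1.86107, 0.4996)  len=0.6896
  (v25,v0,v1) [+-+] → (1.78334, -1.23973, 0.4996)–(2.3804, 0, 0.4996)  len=1.3760
  (v25,v1,v26) [++-] → (1.84375, -0.323597, 0.4996)–(1.24669, -1.56333, 0.4996)  len=1.3760
  (v26,v1,v2) [-+-] → (1.84375, -0.323597, 0.4996)–(1.9996, 0, 0.4996)  len=0.3592

Chained into 2 loop(s):
  loop 1: 14 segments, perimeter = 14.4594
  loop 2: 14 segments, perimeter = 12.1462
Total perimeter = 26.606
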